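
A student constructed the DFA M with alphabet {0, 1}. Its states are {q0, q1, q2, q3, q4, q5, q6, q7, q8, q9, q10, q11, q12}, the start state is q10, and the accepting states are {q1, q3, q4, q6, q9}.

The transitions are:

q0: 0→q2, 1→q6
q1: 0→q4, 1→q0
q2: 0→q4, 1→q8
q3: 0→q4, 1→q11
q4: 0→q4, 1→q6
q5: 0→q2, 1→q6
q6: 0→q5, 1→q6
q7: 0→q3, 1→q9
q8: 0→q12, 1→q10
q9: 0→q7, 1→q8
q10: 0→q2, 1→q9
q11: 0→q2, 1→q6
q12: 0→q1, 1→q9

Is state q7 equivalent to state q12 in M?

Yes

All states are reachable from the start state.
Initial partition by acceptance: {q1,q3,q4,q6,q9} | {q0,q2,q5,q7,q8,q10,q11,q12}.
Split {q1,q3,q4,q6,q9} by δ(·,0) → {q1,q3,q4} and {q6,q9}.
On input 1, block {q1,q3,q4} splits into {q1,q3} and {q4}.
Split {q0,q2,q5,q7,q8,q10,q11,q12} by δ(·,0) → {q0,q5,q8,q10,q11} and {q7,q12} and {q2}.
Refine {q0,q5,q8,q10,q11} on symbol 0: members go to different blocks, giving {q0,q5,q10,q11} and {q8}.
On input 0, block {q6,q9} splits into {q6} and {q9}.
Refine {q0,q5,q10,q11} on symbol 1: members go to different blocks, giving {q0,q5,q11} and {q10}.
Stable partition: {q1,q3} | {q0,q5,q11} | {q6} | {q4} | {q7,q12} | {q2} | {q8} | {q9} | {q10} — 9 equivalence classes.
q7 and q12 lie in the same block of the stable partition, so they are equivalent — no string distinguishes them.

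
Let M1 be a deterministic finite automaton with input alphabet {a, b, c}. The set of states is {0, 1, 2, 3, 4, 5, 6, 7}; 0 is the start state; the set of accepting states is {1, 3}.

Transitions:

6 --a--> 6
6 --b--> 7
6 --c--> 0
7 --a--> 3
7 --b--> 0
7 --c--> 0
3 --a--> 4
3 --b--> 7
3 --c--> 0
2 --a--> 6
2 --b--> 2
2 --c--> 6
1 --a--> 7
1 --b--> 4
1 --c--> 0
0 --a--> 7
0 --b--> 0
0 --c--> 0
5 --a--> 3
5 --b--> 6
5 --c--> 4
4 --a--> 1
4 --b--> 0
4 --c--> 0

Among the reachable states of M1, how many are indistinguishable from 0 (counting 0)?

Reachable states from the start: {0,1,3,4,7}. Unreachable: {2,5,6} — drop them.
Start with accepting vs non-accepting: {1,3} | {0,4,7}.
On input a, block {0,4,7} splits into {4,7} and {0}.
No further refinement is possible. Final partition (3 blocks): {1,3} | {4,7} | {0}.
State 0 belongs to the block {0}, which has 1 states.

1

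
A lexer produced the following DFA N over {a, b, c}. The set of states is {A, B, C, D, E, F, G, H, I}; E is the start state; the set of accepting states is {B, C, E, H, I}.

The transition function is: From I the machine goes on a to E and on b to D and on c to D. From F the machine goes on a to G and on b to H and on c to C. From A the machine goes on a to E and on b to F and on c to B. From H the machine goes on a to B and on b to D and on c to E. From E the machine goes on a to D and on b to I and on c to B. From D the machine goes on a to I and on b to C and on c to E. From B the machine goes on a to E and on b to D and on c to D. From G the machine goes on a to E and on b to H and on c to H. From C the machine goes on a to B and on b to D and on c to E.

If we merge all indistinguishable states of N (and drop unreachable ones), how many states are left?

Reachable states from the start: {B,C,D,E,I}. Unreachable: {A,F,G,H} — drop them.
P0 = {B,C,E,I} | {D}.
On input a, block {B,C,E,I} splits into {B,C,I} and {E}.
Refine {B,C,I} on symbol a: members go to different blocks, giving {B,I} and {C}.
The partition is now stable with 4 blocks: {B,I} | {D} | {E} | {C}.

4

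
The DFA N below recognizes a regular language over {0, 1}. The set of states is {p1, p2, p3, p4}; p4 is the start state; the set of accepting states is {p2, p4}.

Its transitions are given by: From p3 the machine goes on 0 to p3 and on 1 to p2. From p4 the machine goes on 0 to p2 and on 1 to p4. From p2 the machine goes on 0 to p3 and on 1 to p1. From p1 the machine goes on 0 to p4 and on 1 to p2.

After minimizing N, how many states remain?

Initial partition by acceptance: {p2,p4} | {p1,p3}.
Split {p2,p4} by δ(·,0) → {p2} and {p4}.
Refine {p1,p3} on symbol 0: members go to different blocks, giving {p1} and {p3}.
No further refinement is possible. Final partition (4 blocks): {p2} | {p1} | {p4} | {p3}.

4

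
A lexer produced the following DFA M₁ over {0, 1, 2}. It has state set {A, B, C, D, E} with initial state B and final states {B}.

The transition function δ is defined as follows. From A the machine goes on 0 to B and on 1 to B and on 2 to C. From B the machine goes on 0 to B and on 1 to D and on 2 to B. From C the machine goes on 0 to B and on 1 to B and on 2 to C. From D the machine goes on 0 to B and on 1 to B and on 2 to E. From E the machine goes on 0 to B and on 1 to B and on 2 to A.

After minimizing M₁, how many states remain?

Every state is reachable, so we keep all 5.
Initial partition by acceptance: {B} | {A,C,D,E}.
The partition is now stable with 2 blocks: {B} | {A,C,D,E}.

2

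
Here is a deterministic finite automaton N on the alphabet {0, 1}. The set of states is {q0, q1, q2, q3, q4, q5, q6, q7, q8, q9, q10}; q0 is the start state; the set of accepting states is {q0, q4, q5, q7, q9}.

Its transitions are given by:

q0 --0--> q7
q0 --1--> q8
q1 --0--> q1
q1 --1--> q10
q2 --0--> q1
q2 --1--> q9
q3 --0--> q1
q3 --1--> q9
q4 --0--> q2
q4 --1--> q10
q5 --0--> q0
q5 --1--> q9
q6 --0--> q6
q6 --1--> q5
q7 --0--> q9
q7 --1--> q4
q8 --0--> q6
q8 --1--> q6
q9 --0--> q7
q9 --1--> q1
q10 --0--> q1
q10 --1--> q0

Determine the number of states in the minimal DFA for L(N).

Reachable states from the start: {q0,q1,q2,q4,q5,q6,q7,q8,q9,q10}. Unreachable: {q3} — drop them.
Initial partition by acceptance: {q0,q4,q5,q7,q9} | {q1,q2,q6,q8,q10}.
Refine {q0,q4,q5,q7,q9} on symbol 0: members go to different blocks, giving {q0,q5,q7,q9} and {q4}.
On input 1, block {q0,q5,q7,q9} splits into {q0,q9} and {q5} and {q7}.
Refine {q1,q2,q6,q8,q10} on symbol 1: members go to different blocks, giving {q1,q8} and {q2,q10} and {q6}.
On input 0, block {q1,q8} splits into {q1} and {q8}.
Refine {q0,q9} on symbol 1: members go to different blocks, giving {q0} and {q9}.
On input 1, block {q2,q10} splits into {q2} and {q10}.
The partition is now stable with 10 blocks: {q0} | {q1} | {q4} | {q5} | {q7} | {q2} | {q6} | {q8} | {q9} | {q10}.

10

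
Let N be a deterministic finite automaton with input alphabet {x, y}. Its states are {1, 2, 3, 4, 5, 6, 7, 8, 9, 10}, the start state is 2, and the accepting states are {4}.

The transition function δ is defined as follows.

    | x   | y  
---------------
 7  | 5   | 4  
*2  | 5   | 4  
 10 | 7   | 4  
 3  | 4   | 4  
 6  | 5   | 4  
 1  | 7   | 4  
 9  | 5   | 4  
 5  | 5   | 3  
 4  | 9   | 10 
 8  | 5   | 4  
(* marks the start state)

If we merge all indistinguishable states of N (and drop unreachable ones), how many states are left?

First remove the unreachable states {1,6,8}; 7 states remain.
P0 = {4} | {2,3,5,7,9,10}.
Split {2,3,5,7,9,10} by δ(·,x) → {2,5,7,9,10} and {3}.
On input y, block {2,5,7,9,10} splits into {2,7,9,10} and {5}.
On input x, block {2,7,9,10} splits into {2,7,9} and {10}.
Stable partition: {4} | {2,7,9} | {3} | {5} | {10} — 5 equivalence classes.

5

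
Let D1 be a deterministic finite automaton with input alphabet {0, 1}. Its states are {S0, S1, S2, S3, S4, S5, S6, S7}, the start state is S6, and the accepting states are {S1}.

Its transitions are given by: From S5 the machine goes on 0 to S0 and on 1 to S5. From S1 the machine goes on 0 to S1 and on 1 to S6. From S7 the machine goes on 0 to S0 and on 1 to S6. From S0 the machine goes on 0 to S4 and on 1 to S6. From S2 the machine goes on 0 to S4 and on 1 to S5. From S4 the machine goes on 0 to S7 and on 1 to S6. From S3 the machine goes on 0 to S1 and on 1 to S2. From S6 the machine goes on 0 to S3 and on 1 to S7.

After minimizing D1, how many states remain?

5

P0 = {S1} | {S0,S2,S3,S4,S5,S6,S7}.
Refine {S0,S2,S3,S4,S5,S6,S7} on symbol 0: members go to different blocks, giving {S0,S2,S4,S5,S6,S7} and {S3}.
Refine {S0,S2,S4,S5,S6,S7} on symbol 0: members go to different blocks, giving {S0,S2,S4,S5,S7} and {S6}.
Refine {S0,S2,S4,S5,S7} on symbol 1: members go to different blocks, giving {S0,S4,S7} and {S2,S5}.
No further refinement is possible. Final partition (5 blocks): {S1} | {S0,S4,S7} | {S3} | {S6} | {S2,S5}.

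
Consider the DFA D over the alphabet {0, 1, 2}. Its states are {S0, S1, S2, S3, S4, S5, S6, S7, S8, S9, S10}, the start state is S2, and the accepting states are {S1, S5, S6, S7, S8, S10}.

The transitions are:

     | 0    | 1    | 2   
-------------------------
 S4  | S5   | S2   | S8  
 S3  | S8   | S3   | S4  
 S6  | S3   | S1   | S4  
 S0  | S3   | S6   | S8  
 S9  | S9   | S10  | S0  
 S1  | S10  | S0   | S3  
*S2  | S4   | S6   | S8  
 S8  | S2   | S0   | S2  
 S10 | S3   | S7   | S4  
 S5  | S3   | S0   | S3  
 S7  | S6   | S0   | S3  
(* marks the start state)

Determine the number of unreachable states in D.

BFS from S2 reaches {S0, S1, S2, S3, S4, S5, S6, S7, S8, S10}; the 1 state(s) S9 are never visited.

1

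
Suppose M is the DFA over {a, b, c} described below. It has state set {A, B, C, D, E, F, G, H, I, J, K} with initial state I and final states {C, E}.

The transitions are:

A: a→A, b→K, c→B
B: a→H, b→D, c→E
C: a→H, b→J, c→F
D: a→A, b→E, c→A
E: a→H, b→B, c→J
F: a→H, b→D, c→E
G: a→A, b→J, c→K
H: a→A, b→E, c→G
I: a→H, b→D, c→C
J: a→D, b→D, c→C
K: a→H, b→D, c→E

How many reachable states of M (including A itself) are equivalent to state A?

Every state is reachable, so we keep all 11.
P0 = {C,E} | {A,B,D,F,G,H,I,J,K}.
On input b, block {A,B,D,F,G,H,I,J,K} splits into {A,B,F,G,I,J,K} and {D,H}.
Split {A,B,F,G,I,J,K} by δ(·,a) → {B,F,I,J,K} and {A,G}.
No further refinement is possible. Final partition (4 blocks): {C,E} | {B,F,I,J,K} | {D,H} | {A,G}.
The equivalence class containing A is {A,G}, of size 2.

2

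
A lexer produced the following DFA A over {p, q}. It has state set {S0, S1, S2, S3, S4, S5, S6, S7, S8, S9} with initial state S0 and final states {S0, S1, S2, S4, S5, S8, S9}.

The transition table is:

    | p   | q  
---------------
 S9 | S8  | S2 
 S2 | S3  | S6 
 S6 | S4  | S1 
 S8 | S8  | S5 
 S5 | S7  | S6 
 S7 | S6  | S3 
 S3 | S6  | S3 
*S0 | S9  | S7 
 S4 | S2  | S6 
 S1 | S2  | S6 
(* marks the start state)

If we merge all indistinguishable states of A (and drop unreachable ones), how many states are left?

All states are reachable from the start state.
Start with accepting vs non-accepting: {S0,S1,S2,S4,S5,S8,S9} | {S3,S6,S7}.
Refine {S0,S1,S2,S4,S5,S8,S9} on symbol p: members go to different blocks, giving {S0,S1,S4,S8,S9} and {S2,S5}.
Split {S0,S1,S4,S8,S9} by δ(·,p) → {S0,S8,S9} and {S1,S4}.
Split {S0,S8,S9} by δ(·,q) → {S8,S9} and {S0}.
Split {S3,S6,S7} by δ(·,p) → {S3,S7} and {S6}.
The partition is now stable with 6 blocks: {S8,S9} | {S3,S7} | {S2,S5} | {S1,S4} | {S0} | {S6}.

6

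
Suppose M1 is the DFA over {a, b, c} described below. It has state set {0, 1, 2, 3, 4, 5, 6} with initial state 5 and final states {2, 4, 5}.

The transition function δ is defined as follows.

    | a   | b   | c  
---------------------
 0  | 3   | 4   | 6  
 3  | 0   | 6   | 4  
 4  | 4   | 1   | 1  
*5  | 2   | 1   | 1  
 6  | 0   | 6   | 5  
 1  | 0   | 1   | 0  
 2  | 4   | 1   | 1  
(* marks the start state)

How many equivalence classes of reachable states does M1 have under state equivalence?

All states are reachable from the start state.
Start with accepting vs non-accepting: {2,4,5} | {0,1,3,6}.
Split {0,1,3,6} by δ(·,b) → {1,3,6} and {0}.
Refine {1,3,6} on symbol c: members go to different blocks, giving {3,6} and {1}.
Stable partition: {2,4,5} | {3,6} | {0} | {1} — 4 equivalence classes.

4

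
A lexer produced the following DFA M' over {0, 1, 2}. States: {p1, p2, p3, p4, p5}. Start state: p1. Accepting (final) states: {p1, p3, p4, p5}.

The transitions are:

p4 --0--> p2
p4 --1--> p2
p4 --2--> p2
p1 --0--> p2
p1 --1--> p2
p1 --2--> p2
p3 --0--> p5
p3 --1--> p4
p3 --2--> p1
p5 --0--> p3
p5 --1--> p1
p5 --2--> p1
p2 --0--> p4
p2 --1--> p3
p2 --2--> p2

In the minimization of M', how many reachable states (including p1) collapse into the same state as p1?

P0 = {p1,p3,p4,p5} | {p2}.
On input 0, block {p1,p3,p4,p5} splits into {p1,p4} and {p3,p5}.
The partition is now stable with 3 blocks: {p1,p4} | {p2} | {p3,p5}.
The equivalence class containing p1 is {p1,p4}, of size 2.

2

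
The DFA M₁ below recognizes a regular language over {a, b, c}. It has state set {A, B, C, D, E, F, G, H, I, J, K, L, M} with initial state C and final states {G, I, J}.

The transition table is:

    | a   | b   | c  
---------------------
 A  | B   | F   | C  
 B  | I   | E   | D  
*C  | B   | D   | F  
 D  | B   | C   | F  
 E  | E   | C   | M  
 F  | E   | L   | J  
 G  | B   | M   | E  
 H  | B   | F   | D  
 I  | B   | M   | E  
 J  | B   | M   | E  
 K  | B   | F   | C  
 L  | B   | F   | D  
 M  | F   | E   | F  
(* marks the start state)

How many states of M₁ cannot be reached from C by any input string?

No path from C leads to A, G, H, K; the other 9 states are all reachable.

4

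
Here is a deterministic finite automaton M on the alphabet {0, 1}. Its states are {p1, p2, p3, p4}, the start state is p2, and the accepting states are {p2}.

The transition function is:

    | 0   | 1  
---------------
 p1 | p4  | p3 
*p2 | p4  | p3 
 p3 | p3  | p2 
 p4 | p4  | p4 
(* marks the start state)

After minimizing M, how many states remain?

3

Reachable states from the start: {p2,p3,p4}. Unreachable: {p1} — drop them.
P0 = {p2} | {p3,p4}.
Split {p3,p4} by δ(·,1) → {p3} and {p4}.
No further refinement is possible. Final partition (3 blocks): {p2} | {p3} | {p4}.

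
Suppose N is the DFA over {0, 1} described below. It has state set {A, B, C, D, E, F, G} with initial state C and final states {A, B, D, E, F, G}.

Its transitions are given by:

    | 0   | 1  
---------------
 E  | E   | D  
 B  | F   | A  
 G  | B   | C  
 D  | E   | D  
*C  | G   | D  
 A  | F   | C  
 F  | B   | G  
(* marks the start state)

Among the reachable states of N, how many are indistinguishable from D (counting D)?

2

Initial partition by acceptance: {A,B,D,E,F,G} | {C}.
Refine {A,B,D,E,F,G} on symbol 1: members go to different blocks, giving {B,D,E,F} and {A,G}.
Split {B,D,E,F} by δ(·,1) → {B,F} and {D,E}.
The partition is now stable with 4 blocks: {B,F} | {C} | {A,G} | {D,E}.
The equivalence class containing D is {D,E}, of size 2.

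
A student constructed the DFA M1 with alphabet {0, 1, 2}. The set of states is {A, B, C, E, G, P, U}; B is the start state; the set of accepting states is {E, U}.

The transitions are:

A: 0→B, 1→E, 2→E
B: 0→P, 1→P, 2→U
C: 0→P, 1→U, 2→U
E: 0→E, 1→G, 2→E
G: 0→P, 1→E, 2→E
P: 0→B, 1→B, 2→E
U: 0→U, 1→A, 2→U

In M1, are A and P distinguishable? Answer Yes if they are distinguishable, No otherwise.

First remove the unreachable states {C}; 6 states remain.
P0 = {E,U} | {A,B,G,P}.
Refine {A,B,G,P} on symbol 1: members go to different blocks, giving {A,G} and {B,P}.
No further refinement is possible. Final partition (3 blocks): {E,U} | {A,G} | {B,P}.
A and P end up in different blocks, so they are distinguishable. For instance, the string '1' is accepted from only A.

Yes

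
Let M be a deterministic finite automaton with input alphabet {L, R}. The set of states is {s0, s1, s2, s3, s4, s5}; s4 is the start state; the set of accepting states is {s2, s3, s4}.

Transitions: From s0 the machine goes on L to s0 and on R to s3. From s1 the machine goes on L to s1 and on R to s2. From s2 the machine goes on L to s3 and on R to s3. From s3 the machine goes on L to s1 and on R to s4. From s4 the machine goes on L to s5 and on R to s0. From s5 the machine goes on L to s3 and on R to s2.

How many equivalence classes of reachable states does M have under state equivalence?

6

Initial partition by acceptance: {s2,s3,s4} | {s0,s1,s5}.
Refine {s2,s3,s4} on symbol L: members go to different blocks, giving {s3,s4} and {s2}.
Refine {s3,s4} on symbol R: members go to different blocks, giving {s3} and {s4}.
Split {s0,s1,s5} by δ(·,L) → {s0,s1} and {s5}.
Split {s0,s1} by δ(·,R) → {s0} and {s1}.
Stable partition: {s3} | {s0} | {s2} | {s4} | {s5} | {s1} — 6 equivalence classes.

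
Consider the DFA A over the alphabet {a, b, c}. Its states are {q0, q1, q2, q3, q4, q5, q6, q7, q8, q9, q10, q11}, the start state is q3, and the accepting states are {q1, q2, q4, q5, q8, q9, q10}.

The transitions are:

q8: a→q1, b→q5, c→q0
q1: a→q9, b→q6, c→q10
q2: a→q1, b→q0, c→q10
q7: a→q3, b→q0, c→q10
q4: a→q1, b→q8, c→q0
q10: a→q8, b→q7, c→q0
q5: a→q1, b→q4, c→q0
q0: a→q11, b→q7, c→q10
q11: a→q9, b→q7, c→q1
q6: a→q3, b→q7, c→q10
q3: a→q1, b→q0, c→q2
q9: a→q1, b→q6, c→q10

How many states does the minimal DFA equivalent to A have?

Start with accepting vs non-accepting: {q1,q2,q4,q5,q8,q9,q10} | {q0,q3,q6,q7,q11}.
Split {q1,q2,q4,q5,q8,q9,q10} by δ(·,b) → {q1,q2,q9,q10} and {q4,q5,q8}.
Refine {q1,q2,q9,q10} on symbol a: members go to different blocks, giving {q1,q2,q9} and {q10}.
Split {q0,q3,q6,q7,q11} by δ(·,a) → {q0,q6,q7} and {q3,q11}.
No further refinement is possible. Final partition (5 blocks): {q1,q2,q9} | {q0,q6,q7} | {q4,q5,q8} | {q10} | {q3,q11}.

5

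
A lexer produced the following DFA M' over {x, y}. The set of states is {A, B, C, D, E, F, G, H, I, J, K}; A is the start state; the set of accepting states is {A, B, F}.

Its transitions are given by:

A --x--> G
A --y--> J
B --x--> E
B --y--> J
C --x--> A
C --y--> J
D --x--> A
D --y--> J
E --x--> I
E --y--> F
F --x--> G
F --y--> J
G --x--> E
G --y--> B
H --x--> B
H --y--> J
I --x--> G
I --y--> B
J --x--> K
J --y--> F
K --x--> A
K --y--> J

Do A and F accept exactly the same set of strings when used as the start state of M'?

First remove the unreachable states {C,D,H}; 8 states remain.
Initial partition by acceptance: {A,B,F} | {E,G,I,J,K}.
On input x, block {E,G,I,J,K} splits into {E,G,I,J} and {K}.
On input x, block {E,G,I,J} splits into {E,G,I} and {J}.
Stable partition: {A,B,F} | {E,G,I} | {K} | {J} — 4 equivalence classes.
A and F lie in the same block of the stable partition, so they are equivalent — no string distinguishes them.

Yes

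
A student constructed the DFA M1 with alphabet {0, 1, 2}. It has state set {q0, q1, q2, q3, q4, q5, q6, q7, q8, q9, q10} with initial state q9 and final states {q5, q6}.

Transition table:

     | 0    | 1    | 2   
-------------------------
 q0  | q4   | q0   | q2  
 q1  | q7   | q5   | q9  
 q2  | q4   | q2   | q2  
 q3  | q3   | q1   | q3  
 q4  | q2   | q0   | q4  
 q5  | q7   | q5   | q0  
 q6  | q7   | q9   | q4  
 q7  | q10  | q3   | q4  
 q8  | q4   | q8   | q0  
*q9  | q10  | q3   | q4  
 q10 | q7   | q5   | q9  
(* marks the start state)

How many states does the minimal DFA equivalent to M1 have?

States {q6,q8} cannot be reached from the start state, so discard them.
P0 = {q5} | {q0,q1,q2,q3,q4,q7,q9,q10}.
On input 1, block {q0,q1,q2,q3,q4,q7,q9,q10} splits into {q0,q2,q3,q4,q7,q9} and {q1,q10}.
Refine {q0,q2,q3,q4,q7,q9} on symbol 0: members go to different blocks, giving {q0,q2,q3,q4} and {q7,q9}.
On input 1, block {q0,q2,q3,q4} splits into {q0,q2,q4} and {q3}.
No further refinement is possible. Final partition (5 blocks): {q5} | {q0,q2,q4} | {q1,q10} | {q7,q9} | {q3}.

5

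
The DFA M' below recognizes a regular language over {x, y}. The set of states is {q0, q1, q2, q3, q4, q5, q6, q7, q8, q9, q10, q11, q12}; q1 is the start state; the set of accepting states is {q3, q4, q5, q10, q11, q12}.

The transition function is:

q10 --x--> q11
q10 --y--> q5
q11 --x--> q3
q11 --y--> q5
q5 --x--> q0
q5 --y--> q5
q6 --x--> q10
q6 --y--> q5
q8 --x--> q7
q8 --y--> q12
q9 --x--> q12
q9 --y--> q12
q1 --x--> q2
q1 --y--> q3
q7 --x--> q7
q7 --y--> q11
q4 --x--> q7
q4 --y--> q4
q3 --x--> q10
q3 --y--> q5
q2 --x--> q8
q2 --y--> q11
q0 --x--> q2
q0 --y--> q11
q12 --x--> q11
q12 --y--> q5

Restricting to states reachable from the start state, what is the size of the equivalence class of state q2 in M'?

First remove the unreachable states {q4,q6,q9}; 10 states remain.
P0 = {q3,q5,q10,q11,q12} | {q0,q1,q2,q7,q8}.
Refine {q3,q5,q10,q11,q12} on symbol x: members go to different blocks, giving {q3,q10,q11,q12} and {q5}.
No further refinement is possible. Final partition (3 blocks): {q3,q10,q11,q12} | {q0,q1,q2,q7,q8} | {q5}.
State q2 belongs to the block {q0,q1,q2,q7,q8}, which has 5 states.

5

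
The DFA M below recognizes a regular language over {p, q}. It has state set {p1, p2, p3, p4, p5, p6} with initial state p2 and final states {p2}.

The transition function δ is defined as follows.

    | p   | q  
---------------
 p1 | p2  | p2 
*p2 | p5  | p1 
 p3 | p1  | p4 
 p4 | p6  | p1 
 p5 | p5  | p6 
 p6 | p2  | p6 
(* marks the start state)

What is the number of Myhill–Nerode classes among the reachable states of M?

4

States {p3,p4} cannot be reached from the start state, so discard them.
P0 = {p2} | {p1,p5,p6}.
Split {p1,p5,p6} by δ(·,p) → {p1,p6} and {p5}.
Split {p1,p6} by δ(·,q) → {p1} and {p6}.
Stable partition: {p2} | {p1} | {p5} | {p6} — 4 equivalence classes.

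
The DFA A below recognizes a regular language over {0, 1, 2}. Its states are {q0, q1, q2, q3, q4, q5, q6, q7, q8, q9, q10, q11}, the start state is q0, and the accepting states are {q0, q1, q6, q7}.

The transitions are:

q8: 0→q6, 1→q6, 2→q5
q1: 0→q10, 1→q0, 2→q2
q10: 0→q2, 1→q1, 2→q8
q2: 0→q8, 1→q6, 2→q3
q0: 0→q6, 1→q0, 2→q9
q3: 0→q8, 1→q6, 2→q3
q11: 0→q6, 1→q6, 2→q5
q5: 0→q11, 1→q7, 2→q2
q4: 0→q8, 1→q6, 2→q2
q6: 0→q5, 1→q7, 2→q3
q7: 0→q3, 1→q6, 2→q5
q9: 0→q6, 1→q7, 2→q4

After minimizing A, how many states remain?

4

First remove the unreachable states {q1,q10}; 10 states remain.
Initial partition by acceptance: {q0,q6,q7} | {q2,q3,q4,q5,q8,q9,q11}.
Split {q0,q6,q7} by δ(·,0) → {q6,q7} and {q0}.
Refine {q2,q3,q4,q5,q8,q9,q11} on symbol 0: members go to different blocks, giving {q2,q3,q4,q5} and {q8,q9,q11}.
Stable partition: {q6,q7} | {q2,q3,q4,q5} | {q0} | {q8,q9,q11} — 4 equivalence classes.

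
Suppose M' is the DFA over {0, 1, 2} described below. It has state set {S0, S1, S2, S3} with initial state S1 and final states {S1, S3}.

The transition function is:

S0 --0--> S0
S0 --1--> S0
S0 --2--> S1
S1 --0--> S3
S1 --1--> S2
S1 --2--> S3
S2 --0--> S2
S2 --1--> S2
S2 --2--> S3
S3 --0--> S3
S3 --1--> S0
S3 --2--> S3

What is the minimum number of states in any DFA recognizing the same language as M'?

All states are reachable from the start state.
Start with accepting vs non-accepting: {S1,S3} | {S0,S2}.
Stable partition: {S1,S3} | {S0,S2} — 2 equivalence classes.

2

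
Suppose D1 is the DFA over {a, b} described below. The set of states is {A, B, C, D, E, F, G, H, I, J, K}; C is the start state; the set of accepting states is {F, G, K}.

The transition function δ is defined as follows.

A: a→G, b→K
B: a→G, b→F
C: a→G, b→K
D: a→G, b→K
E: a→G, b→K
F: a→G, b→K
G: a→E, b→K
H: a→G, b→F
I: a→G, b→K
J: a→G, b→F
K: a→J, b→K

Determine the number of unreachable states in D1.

BFS from C reaches {C, E, F, G, J, K}; the 5 state(s) A, B, D, H, I are never visited.

5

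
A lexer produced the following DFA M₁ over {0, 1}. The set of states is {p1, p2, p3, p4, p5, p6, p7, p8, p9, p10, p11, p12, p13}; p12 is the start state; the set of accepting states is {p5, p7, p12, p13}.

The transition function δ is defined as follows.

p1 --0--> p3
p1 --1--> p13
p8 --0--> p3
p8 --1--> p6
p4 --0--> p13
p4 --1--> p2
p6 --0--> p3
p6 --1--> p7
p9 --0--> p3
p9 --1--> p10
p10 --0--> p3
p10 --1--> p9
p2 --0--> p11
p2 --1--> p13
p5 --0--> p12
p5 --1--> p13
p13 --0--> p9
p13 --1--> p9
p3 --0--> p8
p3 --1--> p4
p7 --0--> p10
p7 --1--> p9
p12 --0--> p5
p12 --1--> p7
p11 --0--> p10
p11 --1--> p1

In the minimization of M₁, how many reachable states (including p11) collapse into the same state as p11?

Every state is reachable, so we keep all 13.
Start with accepting vs non-accepting: {p5,p7,p12,p13} | {p1,p2,p3,p4,p6,p8,p9,p10,p11}.
Refine {p5,p7,p12,p13} on symbol 0: members go to different blocks, giving {p5,p12} and {p7,p13}.
Split {p1,p2,p3,p4,p6,p8,p9,p10,p11} by δ(·,0) → {p1,p2,p3,p6,p8,p9,p10,p11} and {p4}.
Split {p1,p2,p3,p6,p8,p9,p10,p11} by δ(·,1) → {p8,p9,p10,p11} and {p1,p2,p6} and {p3}.
Split {p8,p9,p10,p11} by δ(·,0) → {p8,p9,p10} and {p11}.
Refine {p8,p9,p10} on symbol 1: members go to different blocks, giving {p9,p10} and {p8}.
On input 0, block {p1,p2,p6} splits into {p1,p6} and {p2}.
Stable partition: {p5,p12} | {p9,p10} | {p7,p13} | {p4} | {p1,p6} | {p3} | {p11} | {p8} | {p2} — 9 equivalence classes.
State p11 belongs to the block {p11}, which has 1 states.

1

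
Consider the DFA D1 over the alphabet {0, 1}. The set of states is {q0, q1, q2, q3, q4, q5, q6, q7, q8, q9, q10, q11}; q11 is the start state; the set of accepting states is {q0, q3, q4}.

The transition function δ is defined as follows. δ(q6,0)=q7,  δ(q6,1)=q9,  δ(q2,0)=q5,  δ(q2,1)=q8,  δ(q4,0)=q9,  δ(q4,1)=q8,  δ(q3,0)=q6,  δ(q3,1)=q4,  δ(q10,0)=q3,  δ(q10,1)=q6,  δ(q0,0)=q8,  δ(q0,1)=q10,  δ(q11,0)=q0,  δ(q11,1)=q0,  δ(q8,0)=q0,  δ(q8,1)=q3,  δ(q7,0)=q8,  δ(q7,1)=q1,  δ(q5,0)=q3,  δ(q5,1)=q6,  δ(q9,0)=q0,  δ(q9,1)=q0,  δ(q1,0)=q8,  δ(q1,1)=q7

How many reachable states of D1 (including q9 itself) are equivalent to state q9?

First remove the unreachable states {q2,q5}; 10 states remain.
P0 = {q0,q3,q4} | {q1,q6,q7,q8,q9,q10,q11}.
On input 1, block {q0,q3,q4} splits into {q0,q4} and {q3}.
Refine {q1,q6,q7,q8,q9,q10,q11} on symbol 0: members go to different blocks, giving {q1,q6,q7} and {q8,q9,q11} and {q10}.
On input 1, block {q0,q4} splits into {q0} and {q4}.
On input 0, block {q1,q6,q7} splits into {q1,q7} and {q6}.
Refine {q8,q9,q11} on symbol 1: members go to different blocks, giving {q9,q11} and {q8}.
The partition is now stable with 8 blocks: {q0} | {q1,q7} | {q3} | {q9,q11} | {q10} | {q4} | {q6} | {q8}.
State q9 belongs to the block {q9,q11}, which has 2 states.

2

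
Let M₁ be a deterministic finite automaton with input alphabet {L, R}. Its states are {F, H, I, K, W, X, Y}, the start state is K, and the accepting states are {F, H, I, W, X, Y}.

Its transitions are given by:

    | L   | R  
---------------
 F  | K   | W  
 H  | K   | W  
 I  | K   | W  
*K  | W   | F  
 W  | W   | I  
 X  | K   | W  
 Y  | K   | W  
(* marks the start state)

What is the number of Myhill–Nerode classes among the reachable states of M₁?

Reachable states from the start: {F,I,K,W}. Unreachable: {H,X,Y} — drop them.
Start with accepting vs non-accepting: {F,I,W} | {K}.
On input L, block {F,I,W} splits into {F,I} and {W}.
The partition is now stable with 3 blocks: {F,I} | {K} | {W}.

3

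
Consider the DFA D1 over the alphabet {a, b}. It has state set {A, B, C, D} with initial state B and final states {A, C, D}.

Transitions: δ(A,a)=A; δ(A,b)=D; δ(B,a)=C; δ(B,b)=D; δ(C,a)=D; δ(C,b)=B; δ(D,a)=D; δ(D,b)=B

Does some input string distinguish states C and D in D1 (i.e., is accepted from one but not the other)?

States {A} cannot be reached from the start state, so discard them.
Initial partition by acceptance: {C,D} | {B}.
The partition is now stable with 2 blocks: {C,D} | {B}.
C and D lie in the same block of the stable partition, so they are equivalent — no string distinguishes them.

No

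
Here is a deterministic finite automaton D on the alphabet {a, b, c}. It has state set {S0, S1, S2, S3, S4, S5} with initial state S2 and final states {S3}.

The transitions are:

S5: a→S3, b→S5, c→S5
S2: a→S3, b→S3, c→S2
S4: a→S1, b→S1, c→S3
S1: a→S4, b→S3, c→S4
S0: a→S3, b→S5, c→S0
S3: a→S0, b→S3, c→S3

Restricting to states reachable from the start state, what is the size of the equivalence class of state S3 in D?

First remove the unreachable states {S1,S4}; 4 states remain.
Start with accepting vs non-accepting: {S3} | {S0,S2,S5}.
Split {S0,S2,S5} by δ(·,b) → {S0,S5} and {S2}.
No further refinement is possible. Final partition (3 blocks): {S3} | {S0,S5} | {S2}.
The equivalence class containing S3 is {S3}, of size 1.

1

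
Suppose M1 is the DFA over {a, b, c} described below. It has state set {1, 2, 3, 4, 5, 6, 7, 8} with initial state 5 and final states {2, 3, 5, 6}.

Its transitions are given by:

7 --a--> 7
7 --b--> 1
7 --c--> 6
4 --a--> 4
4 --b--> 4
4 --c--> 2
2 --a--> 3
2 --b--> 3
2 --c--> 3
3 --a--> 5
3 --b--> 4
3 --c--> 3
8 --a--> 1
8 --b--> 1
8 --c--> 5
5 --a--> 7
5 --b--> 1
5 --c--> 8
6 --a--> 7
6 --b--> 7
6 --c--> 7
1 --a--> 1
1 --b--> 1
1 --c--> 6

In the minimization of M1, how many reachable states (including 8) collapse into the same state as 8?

3

First remove the unreachable states {2,3,4}; 5 states remain.
Start with accepting vs non-accepting: {5,6} | {1,7,8}.
Stable partition: {5,6} | {1,7,8} — 2 equivalence classes.
The equivalence class containing 8 is {1,7,8}, of size 3.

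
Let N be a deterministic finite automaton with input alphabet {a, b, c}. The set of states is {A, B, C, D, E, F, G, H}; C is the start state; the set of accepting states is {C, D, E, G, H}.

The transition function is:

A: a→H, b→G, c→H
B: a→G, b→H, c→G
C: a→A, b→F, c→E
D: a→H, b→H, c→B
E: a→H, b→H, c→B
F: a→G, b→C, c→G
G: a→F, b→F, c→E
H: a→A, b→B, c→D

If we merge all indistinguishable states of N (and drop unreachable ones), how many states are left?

3

Start with accepting vs non-accepting: {C,D,E,G,H} | {A,B,F}.
On input a, block {C,D,E,G,H} splits into {C,G,H} and {D,E}.
No further refinement is possible. Final partition (3 blocks): {C,G,H} | {A,B,F} | {D,E}.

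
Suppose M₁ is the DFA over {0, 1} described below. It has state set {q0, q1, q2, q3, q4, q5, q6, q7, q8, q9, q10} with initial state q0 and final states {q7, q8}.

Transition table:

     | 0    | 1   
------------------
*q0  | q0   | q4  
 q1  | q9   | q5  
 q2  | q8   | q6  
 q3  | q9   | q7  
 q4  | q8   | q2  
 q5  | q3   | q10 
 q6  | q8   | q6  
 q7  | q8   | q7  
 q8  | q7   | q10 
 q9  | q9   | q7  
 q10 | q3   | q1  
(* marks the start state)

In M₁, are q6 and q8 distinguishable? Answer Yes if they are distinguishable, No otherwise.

All states are reachable from the start state.
Initial partition by acceptance: {q7,q8} | {q0,q1,q2,q3,q4,q5,q6,q9,q10}.
Split {q7,q8} by δ(·,1) → {q7} and {q8}.
On input 0, block {q0,q1,q2,q3,q4,q5,q6,q9,q10} splits into {q0,q1,q3,q5,q9,q10} and {q2,q4,q6}.
Split {q0,q1,q3,q5,q9,q10} by δ(·,1) → {q1,q5,q10} and {q3,q9} and {q0}.
No further refinement is possible. Final partition (6 blocks): {q7} | {q1,q5,q10} | {q8} | {q2,q4,q6} | {q3,q9} | {q0}.
q6 and q8 end up in different blocks, so they are distinguishable. For instance, the string 'ε' is accepted from only q8.

Yes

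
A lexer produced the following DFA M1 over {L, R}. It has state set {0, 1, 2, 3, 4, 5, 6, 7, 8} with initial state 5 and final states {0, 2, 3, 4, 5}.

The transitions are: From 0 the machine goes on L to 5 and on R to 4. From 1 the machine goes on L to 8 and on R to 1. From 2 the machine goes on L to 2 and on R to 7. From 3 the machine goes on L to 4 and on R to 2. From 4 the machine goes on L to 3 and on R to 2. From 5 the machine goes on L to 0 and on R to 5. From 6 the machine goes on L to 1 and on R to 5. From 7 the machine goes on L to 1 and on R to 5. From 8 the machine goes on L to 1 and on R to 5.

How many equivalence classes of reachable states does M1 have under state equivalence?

States {6} cannot be reached from the start state, so discard them.
P0 = {0,2,3,4,5} | {1,7,8}.
Refine {0,2,3,4,5} on symbol R: members go to different blocks, giving {0,3,4,5} and {2}.
Refine {0,3,4,5} on symbol R: members go to different blocks, giving {0,5} and {3,4}.
Split {0,5} by δ(·,R) → {0} and {5}.
Split {1,7,8} by δ(·,R) → {7,8} and {1}.
The partition is now stable with 6 blocks: {0} | {7,8} | {2} | {3,4} | {5} | {1}.

6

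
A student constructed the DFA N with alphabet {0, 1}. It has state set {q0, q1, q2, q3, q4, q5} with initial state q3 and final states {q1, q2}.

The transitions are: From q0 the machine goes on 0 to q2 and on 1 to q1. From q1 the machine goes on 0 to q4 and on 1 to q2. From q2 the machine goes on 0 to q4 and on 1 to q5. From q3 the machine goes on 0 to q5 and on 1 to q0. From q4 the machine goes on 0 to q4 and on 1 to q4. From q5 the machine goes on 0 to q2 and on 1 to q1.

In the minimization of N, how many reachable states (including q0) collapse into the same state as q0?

All states are reachable from the start state.
P0 = {q1,q2} | {q0,q3,q4,q5}.
On input 1, block {q1,q2} splits into {q1} and {q2}.
Refine {q0,q3,q4,q5} on symbol 0: members go to different blocks, giving {q0,q5} and {q3,q4}.
Split {q3,q4} by δ(·,0) → {q3} and {q4}.
The partition is now stable with 5 blocks: {q1} | {q0,q5} | {q2} | {q3} | {q4}.
State q0 belongs to the block {q0,q5}, which has 2 states.

2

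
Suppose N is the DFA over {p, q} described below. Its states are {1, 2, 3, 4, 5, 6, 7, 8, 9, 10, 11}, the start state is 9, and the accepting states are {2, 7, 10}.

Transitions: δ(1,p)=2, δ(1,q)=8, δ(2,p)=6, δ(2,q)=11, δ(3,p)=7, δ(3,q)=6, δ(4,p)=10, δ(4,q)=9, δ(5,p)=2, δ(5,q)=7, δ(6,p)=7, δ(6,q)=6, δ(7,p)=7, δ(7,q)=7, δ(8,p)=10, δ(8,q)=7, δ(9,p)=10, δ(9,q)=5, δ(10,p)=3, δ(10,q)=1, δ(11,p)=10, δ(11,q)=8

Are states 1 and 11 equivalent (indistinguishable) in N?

Yes

States {4} cannot be reached from the start state, so discard them.
Start with accepting vs non-accepting: {2,7,10} | {1,3,5,6,8,9,11}.
Refine {2,7,10} on symbol p: members go to different blocks, giving {2,10} and {7}.
On input p, block {1,3,5,6,8,9,11} splits into {1,5,8,9,11} and {3,6}.
Refine {1,5,8,9,11} on symbol q: members go to different blocks, giving {1,9,11} and {5,8}.
The partition is now stable with 5 blocks: {2,10} | {1,9,11} | {7} | {3,6} | {5,8}.
1 and 11 lie in the same block of the stable partition, so they are equivalent — no string distinguishes them.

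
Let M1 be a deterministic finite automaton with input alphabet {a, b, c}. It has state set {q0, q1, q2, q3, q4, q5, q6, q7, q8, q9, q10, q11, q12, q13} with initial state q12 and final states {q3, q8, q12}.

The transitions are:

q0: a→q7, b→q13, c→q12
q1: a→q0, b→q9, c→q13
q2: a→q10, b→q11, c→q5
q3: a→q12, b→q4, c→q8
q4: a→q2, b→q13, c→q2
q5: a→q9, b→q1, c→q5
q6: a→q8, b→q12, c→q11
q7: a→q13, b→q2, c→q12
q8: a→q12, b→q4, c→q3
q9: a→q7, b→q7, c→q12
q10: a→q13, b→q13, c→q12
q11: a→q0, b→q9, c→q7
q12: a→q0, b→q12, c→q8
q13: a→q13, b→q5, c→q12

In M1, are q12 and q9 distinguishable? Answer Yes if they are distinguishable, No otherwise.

Yes

Reachable states from the start: {q0,q1,q2,q3,q4,q5,q7,q8,q9,q10,q11,q12,q13}. Unreachable: {q6} — drop them.
Start with accepting vs non-accepting: {q3,q8,q12} | {q0,q1,q2,q4,q5,q7,q9,q10,q11,q13}.
On input a, block {q3,q8,q12} splits into {q3,q8} and {q12}.
On input c, block {q0,q1,q2,q4,q5,q7,q9,q10,q11,q13} splits into {q0,q7,q9,q10,q13} and {q1,q2,q4,q5,q11}.
Refine {q0,q7,q9,q10,q13} on symbol b: members go to different blocks, giving {q0,q9,q10} and {q7,q13}.
On input a, block {q1,q2,q4,q5,q11} splits into {q1,q2,q5,q11} and {q4}.
Split {q1,q2,q5,q11} by δ(·,b) → {q1,q11} and {q2,q5}.
No further refinement is possible. Final partition (7 blocks): {q3,q8} | {q0,q9,q10} | {q12} | {q1,q11} | {q7,q13} | {q4} | {q2,q5}.
q12 and q9 end up in different blocks, so they are distinguishable. For instance, the string 'ε' is accepted from only q12.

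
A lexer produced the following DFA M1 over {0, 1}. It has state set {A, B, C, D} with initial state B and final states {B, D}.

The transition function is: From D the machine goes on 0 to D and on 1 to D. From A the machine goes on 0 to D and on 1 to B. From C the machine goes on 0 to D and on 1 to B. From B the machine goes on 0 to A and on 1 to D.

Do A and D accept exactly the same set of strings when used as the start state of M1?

No

First remove the unreachable states {C}; 3 states remain.
Initial partition by acceptance: {B,D} | {A}.
Refine {B,D} on symbol 0: members go to different blocks, giving {B} and {D}.
No further refinement is possible. Final partition (3 blocks): {B} | {A} | {D}.
A and D end up in different blocks, so they are distinguishable. For instance, the string 'ε' is accepted from only D.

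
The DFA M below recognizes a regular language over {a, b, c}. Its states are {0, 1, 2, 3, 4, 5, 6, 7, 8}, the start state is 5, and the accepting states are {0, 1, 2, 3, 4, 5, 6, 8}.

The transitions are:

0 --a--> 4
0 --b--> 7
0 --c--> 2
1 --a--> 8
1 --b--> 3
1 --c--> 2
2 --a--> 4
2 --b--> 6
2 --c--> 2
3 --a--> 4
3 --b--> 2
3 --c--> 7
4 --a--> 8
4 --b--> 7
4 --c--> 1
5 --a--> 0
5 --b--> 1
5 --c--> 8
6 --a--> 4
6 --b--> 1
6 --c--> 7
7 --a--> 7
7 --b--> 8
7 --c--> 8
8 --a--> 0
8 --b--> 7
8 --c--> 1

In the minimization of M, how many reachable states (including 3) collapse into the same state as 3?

P0 = {0,1,2,3,4,5,6,8} | {7}.
Refine {0,1,2,3,4,5,6,8} on symbol b: members go to different blocks, giving {1,2,3,5,6} and {0,4,8}.
Split {1,2,3,5,6} by δ(·,c) → {1,2} and {3,6} and {5}.
No further refinement is possible. Final partition (5 blocks): {1,2} | {7} | {0,4,8} | {3,6} | {5}.
State 3 belongs to the block {3,6}, which has 2 states.

2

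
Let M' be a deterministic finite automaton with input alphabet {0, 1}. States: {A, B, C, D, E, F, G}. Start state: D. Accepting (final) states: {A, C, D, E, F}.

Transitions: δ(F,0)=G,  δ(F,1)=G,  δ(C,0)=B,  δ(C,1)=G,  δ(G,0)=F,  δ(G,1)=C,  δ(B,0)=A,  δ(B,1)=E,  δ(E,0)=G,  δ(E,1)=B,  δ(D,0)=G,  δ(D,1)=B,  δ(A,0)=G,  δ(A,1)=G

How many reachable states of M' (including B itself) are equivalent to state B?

All states are reachable from the start state.
P0 = {A,C,D,E,F} | {B,G}.
No further refinement is possible. Final partition (2 blocks): {A,C,D,E,F} | {B,G}.
State B belongs to the block {B,G}, which has 2 states.

2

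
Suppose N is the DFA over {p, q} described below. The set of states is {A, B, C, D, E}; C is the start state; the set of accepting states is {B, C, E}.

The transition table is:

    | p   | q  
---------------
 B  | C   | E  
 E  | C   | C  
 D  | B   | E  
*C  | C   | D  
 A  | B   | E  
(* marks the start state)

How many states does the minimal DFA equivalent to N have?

4

First remove the unreachable states {A}; 4 states remain.
Start with accepting vs non-accepting: {B,C,E} | {D}.
On input q, block {B,C,E} splits into {B,E} and {C}.
On input q, block {B,E} splits into {B} and {E}.
The partition is now stable with 4 blocks: {B} | {D} | {C} | {E}.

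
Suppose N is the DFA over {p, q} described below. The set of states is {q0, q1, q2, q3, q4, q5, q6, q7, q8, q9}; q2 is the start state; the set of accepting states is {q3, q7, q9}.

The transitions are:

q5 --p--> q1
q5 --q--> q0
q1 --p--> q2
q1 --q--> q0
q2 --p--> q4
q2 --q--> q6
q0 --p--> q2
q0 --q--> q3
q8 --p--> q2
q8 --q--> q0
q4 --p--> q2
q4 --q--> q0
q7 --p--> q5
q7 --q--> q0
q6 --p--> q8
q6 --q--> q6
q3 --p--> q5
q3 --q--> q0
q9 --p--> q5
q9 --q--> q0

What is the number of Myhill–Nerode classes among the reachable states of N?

5

States {q7,q9} cannot be reached from the start state, so discard them.
P0 = {q3} | {q0,q1,q2,q4,q5,q6,q8}.
On input q, block {q0,q1,q2,q4,q5,q6,q8} splits into {q1,q2,q4,q5,q6,q8} and {q0}.
Refine {q1,q2,q4,q5,q6,q8} on symbol q: members go to different blocks, giving {q1,q4,q5,q8} and {q2,q6}.
On input p, block {q1,q4,q5,q8} splits into {q1,q4,q8} and {q5}.
The partition is now stable with 5 blocks: {q3} | {q1,q4,q8} | {q0} | {q2,q6} | {q5}.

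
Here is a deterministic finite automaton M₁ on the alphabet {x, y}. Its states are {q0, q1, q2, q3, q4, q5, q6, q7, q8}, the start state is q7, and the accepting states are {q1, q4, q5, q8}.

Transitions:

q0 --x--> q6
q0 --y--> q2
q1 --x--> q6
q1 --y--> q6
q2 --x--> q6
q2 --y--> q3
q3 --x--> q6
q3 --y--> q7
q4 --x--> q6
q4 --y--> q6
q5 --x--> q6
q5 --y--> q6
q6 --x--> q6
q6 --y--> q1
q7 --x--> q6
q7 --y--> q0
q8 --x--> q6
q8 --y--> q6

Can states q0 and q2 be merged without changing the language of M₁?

Yes

States {q4,q5,q8} cannot be reached from the start state, so discard them.
P0 = {q1} | {q0,q2,q3,q6,q7}.
Refine {q0,q2,q3,q6,q7} on symbol y: members go to different blocks, giving {q0,q2,q3,q7} and {q6}.
Stable partition: {q1} | {q0,q2,q3,q7} | {q6} — 3 equivalence classes.
q0 and q2 lie in the same block of the stable partition, so they are equivalent — no string distinguishes them.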